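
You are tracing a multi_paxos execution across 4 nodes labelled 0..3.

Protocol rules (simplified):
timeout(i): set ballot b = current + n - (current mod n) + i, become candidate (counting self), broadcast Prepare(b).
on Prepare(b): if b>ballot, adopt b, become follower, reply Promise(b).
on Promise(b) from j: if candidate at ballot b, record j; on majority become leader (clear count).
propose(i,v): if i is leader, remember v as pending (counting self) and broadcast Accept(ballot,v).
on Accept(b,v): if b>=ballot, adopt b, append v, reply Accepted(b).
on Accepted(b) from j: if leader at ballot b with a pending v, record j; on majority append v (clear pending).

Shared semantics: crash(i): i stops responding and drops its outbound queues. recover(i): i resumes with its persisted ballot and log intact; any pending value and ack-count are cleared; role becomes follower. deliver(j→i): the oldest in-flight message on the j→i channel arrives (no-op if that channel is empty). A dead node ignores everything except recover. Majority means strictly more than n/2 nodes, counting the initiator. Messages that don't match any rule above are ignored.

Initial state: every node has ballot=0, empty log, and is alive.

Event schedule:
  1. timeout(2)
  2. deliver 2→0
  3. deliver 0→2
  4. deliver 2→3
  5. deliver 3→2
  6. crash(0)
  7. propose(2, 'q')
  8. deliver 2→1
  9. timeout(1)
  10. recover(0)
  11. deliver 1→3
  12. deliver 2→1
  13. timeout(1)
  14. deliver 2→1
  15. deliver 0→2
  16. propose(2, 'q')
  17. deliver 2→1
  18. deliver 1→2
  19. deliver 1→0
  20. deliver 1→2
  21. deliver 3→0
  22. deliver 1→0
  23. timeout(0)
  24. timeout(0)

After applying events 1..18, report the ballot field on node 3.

9

[1] timeout(2) → N2(cand b6 [-])
[2] deliver 2→0 → N0(foll b6 [-])
[3] deliver 0→2 → ∅
[4] deliver 2→3 → N3(foll b6 [-])
[5] deliver 3→2 → N2(lead b6 [-])
[6] crash(0) → N0(✗foll b6 [-])
[7] propose(2,'q') → ∅
[8] deliver 2→1 → N1(foll b6 [-])
[9] timeout(1) → N1(cand b9 [-])
[10] recover(0) → N0(foll b6 [-])
[11] deliver 1→3 → N3(foll b9 [-])
[12] deliver 2→1 → ∅
[13] timeout(1) → N1(cand b13 [-])
[14] deliver 2→1 → ∅
[15] deliver 0→2 → ∅
[16] propose(2,'q') → ∅
[17] deliver 2→1 → ∅
[18] deliver 1→2 → ∅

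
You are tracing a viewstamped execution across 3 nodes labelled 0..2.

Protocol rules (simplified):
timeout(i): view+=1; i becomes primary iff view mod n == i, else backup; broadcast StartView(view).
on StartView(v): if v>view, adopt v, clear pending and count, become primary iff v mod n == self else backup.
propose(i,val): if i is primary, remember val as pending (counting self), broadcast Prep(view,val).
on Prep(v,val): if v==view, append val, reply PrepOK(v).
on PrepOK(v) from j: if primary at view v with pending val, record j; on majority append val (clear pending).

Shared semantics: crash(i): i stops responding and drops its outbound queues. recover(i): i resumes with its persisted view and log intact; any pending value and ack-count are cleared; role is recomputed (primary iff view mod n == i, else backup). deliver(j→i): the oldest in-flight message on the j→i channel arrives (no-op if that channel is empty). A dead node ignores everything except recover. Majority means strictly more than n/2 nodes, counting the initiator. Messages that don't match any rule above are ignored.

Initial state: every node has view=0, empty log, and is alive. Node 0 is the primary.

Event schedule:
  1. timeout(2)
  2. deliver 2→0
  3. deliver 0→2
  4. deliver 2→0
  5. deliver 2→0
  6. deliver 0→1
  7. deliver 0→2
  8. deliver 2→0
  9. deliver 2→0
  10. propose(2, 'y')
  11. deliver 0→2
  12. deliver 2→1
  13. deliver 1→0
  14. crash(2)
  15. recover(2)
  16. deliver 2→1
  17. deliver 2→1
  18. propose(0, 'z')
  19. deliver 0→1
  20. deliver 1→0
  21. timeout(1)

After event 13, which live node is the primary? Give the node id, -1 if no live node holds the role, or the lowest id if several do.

after 1 — timeout(2): n2:back/v1/[-]
after 2 — deliver 2→0: n0:back/v1/[-]
after 3 — deliver 0→2: ·
after 4 — deliver 2→0: ·
after 5 — deliver 2→0: ·
after 6 — deliver 0→1: ·
after 7 — deliver 0→2: ·
after 8 — deliver 2→0: ·
after 9 — deliver 2→0: ·
after 10 — propose(2,'y'): ·
after 11 — deliver 0→2: ·
after 12 — deliver 2→1: n1:prim/v1/[-]
after 13 — deliver 1→0: ·

1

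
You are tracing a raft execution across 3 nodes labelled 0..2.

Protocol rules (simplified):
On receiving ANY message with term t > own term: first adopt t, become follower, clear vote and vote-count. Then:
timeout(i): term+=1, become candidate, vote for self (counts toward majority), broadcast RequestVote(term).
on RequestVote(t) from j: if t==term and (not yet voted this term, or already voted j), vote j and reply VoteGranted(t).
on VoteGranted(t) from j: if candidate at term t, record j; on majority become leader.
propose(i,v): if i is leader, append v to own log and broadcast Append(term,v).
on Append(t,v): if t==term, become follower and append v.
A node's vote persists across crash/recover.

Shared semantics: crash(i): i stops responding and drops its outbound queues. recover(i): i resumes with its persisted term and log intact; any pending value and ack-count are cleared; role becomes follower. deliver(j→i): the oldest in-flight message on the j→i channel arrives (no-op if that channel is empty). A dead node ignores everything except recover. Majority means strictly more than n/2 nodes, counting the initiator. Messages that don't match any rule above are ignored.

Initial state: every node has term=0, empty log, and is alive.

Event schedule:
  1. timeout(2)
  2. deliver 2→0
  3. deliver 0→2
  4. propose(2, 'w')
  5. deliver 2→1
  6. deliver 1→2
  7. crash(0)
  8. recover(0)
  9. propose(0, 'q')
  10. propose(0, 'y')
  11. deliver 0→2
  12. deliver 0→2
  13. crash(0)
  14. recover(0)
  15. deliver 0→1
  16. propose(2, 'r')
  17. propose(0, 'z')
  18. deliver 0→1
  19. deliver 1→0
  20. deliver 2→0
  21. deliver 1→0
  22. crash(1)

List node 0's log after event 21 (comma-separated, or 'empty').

w

[1] timeout(2) → N2(cand t1 [-])
[2] deliver 2→0 → N0(foll t1 [-])
[3] deliver 0→2 → N2(lead t1 [-])
[4] propose(2,'w') → N2(lead t1 [w])
[5] deliver 2→1 → N1(foll t1 [-])
[6] deliver 1→2 → ∅
[7] crash(0) → N0(✗foll t1 [-])
[8] recover(0) → N0(foll t1 [-])
[9] propose(0,'q') → ∅
[10] propose(0,'y') → ∅
[11] deliver 0→2 → ∅
[12] deliver 0→2 → ∅
[13] crash(0) → N0(✗foll t1 [-])
[14] recover(0) → N0(foll t1 [-])
[15] deliver 0→1 → ∅
[16] propose(2,'r') → N2(lead t1 [w,r])
[17] propose(0,'z') → ∅
[18] deliver 0→1 → ∅
[19] deliver 1→0 → ∅
[20] deliver 2→0 → N0(foll t1 [w])
[21] deliver 1→0 → ∅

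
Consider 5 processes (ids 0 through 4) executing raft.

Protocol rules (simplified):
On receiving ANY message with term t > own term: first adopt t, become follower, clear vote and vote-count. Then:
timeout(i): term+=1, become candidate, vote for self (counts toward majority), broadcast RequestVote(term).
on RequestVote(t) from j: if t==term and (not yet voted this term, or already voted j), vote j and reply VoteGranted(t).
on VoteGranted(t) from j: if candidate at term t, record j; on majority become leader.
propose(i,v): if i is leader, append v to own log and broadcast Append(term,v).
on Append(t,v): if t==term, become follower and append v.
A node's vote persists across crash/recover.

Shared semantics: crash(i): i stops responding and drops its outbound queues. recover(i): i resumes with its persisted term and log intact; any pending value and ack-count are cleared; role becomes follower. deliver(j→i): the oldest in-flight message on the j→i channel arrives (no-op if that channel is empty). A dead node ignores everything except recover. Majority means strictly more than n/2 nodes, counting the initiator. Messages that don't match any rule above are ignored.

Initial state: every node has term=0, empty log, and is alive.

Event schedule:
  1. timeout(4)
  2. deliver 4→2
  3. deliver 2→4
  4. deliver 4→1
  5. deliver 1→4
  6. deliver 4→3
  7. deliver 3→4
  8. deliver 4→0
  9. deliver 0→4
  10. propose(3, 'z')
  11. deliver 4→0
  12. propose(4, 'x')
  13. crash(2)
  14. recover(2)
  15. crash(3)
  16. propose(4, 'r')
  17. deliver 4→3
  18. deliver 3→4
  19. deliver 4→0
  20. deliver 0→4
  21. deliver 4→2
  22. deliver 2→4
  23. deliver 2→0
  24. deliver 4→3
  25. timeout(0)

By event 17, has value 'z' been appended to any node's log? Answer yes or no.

1. timeout(4):  <4:cand t1 ->
2. deliver 4→2:  <2:foll t1 ->
3. deliver 2→4:  nop
4. deliver 4→1:  <1:foll t1 ->
5. deliver 1→4:  <4:lead t1 ->
6. deliver 4→3:  <3:foll t1 ->
7. deliver 3→4:  nop
8. deliver 4→0:  <0:foll t1 ->
9. deliver 0→4:  nop
10. propose(3,'z'):  nop
11. deliver 4→0:  nop
12. propose(4,'x'):  <4:lead t1 x>
13. crash(2):  <2:✗foll t1 ->
14. recover(2):  <2:foll t1 ->
15. crash(3):  <3:✗foll t1 ->
16. propose(4,'r'):  <4:lead t1 x,r>
17. deliver 4→3:  nop

no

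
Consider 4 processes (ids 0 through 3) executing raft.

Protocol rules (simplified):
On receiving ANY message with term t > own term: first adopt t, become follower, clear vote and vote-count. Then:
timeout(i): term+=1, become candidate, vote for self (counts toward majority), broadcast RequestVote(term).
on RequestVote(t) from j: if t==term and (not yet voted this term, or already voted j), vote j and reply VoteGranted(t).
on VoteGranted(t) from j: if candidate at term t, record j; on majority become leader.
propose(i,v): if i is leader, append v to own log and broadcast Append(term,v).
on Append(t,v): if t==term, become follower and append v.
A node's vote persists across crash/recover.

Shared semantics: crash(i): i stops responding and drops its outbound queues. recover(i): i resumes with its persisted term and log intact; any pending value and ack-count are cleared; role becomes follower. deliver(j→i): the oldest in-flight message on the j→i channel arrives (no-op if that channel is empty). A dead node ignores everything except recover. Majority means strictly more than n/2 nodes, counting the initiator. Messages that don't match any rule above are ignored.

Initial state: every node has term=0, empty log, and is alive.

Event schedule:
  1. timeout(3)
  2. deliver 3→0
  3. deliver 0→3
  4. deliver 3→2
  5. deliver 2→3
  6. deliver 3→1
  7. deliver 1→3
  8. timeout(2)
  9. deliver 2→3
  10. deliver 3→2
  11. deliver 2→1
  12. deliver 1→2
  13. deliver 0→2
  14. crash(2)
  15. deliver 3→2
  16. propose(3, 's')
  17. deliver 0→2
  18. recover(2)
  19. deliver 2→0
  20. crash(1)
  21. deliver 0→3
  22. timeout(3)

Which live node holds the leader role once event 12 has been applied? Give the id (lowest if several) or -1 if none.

1. timeout(3):  <3:cand t1 ->
2. deliver 3→0:  <0:foll t1 ->
3. deliver 0→3:  nop
4. deliver 3→2:  <2:foll t1 ->
5. deliver 2→3:  <3:lead t1 ->
6. deliver 3→1:  <1:foll t1 ->
7. deliver 1→3:  nop
8. timeout(2):  <2:cand t2 ->
9. deliver 2→3:  <3:foll t2 ->
10. deliver 3→2:  nop
11. deliver 2→1:  <1:foll t2 ->
12. deliver 1→2:  <2:lead t2 ->

2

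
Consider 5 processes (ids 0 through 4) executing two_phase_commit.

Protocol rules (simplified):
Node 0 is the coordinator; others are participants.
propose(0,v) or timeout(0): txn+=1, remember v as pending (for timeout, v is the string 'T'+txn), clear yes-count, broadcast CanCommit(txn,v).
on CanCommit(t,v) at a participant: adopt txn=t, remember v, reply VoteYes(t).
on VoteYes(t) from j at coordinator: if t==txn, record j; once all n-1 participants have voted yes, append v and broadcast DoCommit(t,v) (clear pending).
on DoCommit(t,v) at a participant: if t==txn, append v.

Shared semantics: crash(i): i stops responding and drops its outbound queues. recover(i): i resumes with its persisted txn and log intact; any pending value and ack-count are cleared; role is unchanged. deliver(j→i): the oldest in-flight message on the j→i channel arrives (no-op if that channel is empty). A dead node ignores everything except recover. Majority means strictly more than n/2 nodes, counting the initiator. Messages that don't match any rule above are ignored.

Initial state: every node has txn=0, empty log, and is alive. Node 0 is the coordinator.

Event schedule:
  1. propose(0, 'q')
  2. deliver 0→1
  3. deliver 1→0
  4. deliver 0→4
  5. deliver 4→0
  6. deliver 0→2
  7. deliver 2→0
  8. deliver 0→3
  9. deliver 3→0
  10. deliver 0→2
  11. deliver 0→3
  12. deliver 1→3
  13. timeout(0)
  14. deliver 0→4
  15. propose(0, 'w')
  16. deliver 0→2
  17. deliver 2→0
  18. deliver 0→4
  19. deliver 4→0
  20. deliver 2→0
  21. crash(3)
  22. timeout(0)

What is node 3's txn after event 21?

1. propose(0,'q'):  <0:coor t1 ->
2. deliver 0→1:  <1:part t1 ->
3. deliver 1→0:  nop
4. deliver 0→4:  <4:part t1 ->
5. deliver 4→0:  nop
6. deliver 0→2:  <2:part t1 ->
7. deliver 2→0:  nop
8. deliver 0→3:  <3:part t1 ->
9. deliver 3→0:  <0:coor t1 q>
10. deliver 0→2:  <2:part t1 q>
11. deliver 0→3:  <3:part t1 q>
12. deliver 1→3:  nop
13. timeout(0):  <0:coor t2 q>
14. deliver 0→4:  <4:part t1 q>
15. propose(0,'w'):  <0:coor t3 q>
16. deliver 0→2:  <2:part t2 q>
17. deliver 2→0:  nop
18. deliver 0→4:  <4:part t2 q>
19. deliver 4→0:  nop
20. deliver 2→0:  nop
21. crash(3):  <3:✗part t1 q>

1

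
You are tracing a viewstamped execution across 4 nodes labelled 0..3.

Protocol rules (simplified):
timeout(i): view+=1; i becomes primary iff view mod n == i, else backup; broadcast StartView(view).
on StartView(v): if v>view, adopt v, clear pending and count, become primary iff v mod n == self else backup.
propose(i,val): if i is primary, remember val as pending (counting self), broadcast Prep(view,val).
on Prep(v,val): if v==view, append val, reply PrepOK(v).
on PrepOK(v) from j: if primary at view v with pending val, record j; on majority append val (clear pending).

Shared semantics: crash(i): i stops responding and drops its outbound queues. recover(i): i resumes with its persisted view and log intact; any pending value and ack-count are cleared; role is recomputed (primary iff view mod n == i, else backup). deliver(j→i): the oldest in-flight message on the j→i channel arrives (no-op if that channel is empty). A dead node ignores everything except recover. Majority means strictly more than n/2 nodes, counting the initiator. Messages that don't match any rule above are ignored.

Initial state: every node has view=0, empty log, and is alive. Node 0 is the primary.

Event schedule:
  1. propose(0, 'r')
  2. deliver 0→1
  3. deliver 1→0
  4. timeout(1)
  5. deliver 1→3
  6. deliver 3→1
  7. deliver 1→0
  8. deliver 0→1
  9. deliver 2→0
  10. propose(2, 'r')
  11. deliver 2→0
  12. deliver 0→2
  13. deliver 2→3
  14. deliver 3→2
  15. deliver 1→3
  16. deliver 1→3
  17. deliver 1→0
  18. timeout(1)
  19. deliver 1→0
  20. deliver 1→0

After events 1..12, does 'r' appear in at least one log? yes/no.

1. propose(0,'r'):  nop
2. deliver 0→1:  <1:back v0 r>
3. deliver 1→0:  nop
4. timeout(1):  <1:prim v1 r>
5. deliver 1→3:  <3:back v1 ->
6. deliver 3→1:  nop
7. deliver 1→0:  <0:back v1 ->
8. deliver 0→1:  nop
9. deliver 2→0:  nop
10. propose(2,'r'):  nop
11. deliver 2→0:  nop
12. deliver 0→2:  <2:back v0 r>

yes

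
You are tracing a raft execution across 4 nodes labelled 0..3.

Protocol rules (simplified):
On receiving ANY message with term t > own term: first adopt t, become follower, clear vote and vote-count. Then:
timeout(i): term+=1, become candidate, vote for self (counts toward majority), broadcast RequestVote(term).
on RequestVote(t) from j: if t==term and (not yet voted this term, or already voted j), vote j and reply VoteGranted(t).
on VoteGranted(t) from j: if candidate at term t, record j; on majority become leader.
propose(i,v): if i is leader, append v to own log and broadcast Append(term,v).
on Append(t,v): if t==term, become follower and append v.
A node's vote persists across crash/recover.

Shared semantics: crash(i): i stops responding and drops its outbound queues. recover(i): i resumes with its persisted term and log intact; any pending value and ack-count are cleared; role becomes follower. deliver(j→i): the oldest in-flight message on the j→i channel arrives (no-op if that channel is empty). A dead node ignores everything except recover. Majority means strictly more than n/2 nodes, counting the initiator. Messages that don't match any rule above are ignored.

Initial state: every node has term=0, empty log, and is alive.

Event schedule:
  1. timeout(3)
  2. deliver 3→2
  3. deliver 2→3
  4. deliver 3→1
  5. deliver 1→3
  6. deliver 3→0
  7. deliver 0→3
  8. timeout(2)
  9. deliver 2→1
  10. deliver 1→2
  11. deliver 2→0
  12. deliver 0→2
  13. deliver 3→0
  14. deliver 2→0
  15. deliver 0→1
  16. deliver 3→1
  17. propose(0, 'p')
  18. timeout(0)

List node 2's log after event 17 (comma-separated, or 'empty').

empty

1. timeout(3):  <3:cand t1 ->
2. deliver 3→2:  <2:foll t1 ->
3. deliver 2→3:  nop
4. deliver 3→1:  <1:foll t1 ->
5. deliver 1→3:  <3:lead t1 ->
6. deliver 3→0:  <0:foll t1 ->
7. deliver 0→3:  nop
8. timeout(2):  <2:cand t2 ->
9. deliver 2→1:  <1:foll t2 ->
10. deliver 1→2:  nop
11. deliver 2→0:  <0:foll t2 ->
12. deliver 0→2:  <2:lead t2 ->
13. deliver 3→0:  nop
14. deliver 2→0:  nop
15. deliver 0→1:  nop
16. deliver 3→1:  nop
17. propose(0,'p'):  nop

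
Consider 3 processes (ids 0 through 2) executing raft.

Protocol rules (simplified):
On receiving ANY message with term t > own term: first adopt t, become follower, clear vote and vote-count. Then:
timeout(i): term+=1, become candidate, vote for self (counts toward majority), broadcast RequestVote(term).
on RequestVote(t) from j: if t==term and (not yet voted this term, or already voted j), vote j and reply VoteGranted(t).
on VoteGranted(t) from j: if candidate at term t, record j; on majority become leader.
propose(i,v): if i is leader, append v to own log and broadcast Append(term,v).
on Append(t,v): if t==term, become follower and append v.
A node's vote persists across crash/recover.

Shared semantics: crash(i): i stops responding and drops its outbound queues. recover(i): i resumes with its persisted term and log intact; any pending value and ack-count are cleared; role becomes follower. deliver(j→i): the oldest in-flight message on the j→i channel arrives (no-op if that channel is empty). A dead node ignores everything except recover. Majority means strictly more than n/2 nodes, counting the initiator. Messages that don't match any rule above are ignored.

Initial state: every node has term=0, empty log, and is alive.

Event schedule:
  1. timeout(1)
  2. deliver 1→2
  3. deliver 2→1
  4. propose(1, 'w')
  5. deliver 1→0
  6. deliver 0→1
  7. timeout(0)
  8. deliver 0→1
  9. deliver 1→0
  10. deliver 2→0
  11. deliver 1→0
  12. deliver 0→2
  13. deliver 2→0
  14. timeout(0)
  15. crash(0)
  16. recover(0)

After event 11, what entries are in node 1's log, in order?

step 1 timeout(1): 1={cand,t=1,log=-}
step 2 deliver 1→2: 2={foll,t=1,log=-}
step 3 deliver 2→1: 1={lead,t=1,log=-}
step 4 propose(1,'w'): 1={lead,t=1,log=w}
step 5 deliver 1→0: 0={foll,t=1,log=-}
step 6 deliver 0→1: —
step 7 timeout(0): 0={cand,t=2,log=-}
step 8 deliver 0→1: 1={foll,t=2,log=w}
step 9 deliver 1→0: —
step 10 deliver 2→0: —
step 11 deliver 1→0: 0={lead,t=2,log=-}

w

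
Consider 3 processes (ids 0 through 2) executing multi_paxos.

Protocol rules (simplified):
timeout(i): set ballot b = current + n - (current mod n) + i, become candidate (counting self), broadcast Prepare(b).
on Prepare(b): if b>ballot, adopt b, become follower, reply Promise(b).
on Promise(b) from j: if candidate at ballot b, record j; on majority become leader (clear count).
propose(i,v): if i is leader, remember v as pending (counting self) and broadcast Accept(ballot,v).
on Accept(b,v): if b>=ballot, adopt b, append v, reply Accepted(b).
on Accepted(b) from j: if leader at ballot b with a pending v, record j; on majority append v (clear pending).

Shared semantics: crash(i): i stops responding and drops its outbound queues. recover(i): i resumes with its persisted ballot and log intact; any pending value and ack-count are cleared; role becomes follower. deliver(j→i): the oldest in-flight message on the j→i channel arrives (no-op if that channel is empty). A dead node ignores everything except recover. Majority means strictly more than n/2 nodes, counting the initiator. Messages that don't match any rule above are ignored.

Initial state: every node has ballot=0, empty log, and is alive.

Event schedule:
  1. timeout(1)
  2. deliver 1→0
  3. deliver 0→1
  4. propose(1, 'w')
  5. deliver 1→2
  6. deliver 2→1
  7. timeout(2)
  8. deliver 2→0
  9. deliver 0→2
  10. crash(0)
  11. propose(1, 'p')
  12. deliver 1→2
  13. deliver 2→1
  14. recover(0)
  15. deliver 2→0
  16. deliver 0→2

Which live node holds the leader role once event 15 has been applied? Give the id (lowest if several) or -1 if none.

[1] timeout(1) → N1(cand b4 [-])
[2] deliver 1→0 → N0(foll b4 [-])
[3] deliver 0→1 → N1(lead b4 [-])
[4] propose(1,'w') → ∅
[5] deliver 1→2 → N2(foll b4 [-])
[6] deliver 2→1 → ∅
[7] timeout(2) → N2(cand b8 [-])
[8] deliver 2→0 → N0(foll b8 [-])
[9] deliver 0→2 → N2(lead b8 [-])
[10] crash(0) → N0(✗foll b8 [-])
[11] propose(1,'p') → ∅
[12] deliver 1→2 → ∅
[13] deliver 2→1 → N1(foll b8 [-])
[14] recover(0) → N0(foll b8 [-])
[15] deliver 2→0 → ∅

2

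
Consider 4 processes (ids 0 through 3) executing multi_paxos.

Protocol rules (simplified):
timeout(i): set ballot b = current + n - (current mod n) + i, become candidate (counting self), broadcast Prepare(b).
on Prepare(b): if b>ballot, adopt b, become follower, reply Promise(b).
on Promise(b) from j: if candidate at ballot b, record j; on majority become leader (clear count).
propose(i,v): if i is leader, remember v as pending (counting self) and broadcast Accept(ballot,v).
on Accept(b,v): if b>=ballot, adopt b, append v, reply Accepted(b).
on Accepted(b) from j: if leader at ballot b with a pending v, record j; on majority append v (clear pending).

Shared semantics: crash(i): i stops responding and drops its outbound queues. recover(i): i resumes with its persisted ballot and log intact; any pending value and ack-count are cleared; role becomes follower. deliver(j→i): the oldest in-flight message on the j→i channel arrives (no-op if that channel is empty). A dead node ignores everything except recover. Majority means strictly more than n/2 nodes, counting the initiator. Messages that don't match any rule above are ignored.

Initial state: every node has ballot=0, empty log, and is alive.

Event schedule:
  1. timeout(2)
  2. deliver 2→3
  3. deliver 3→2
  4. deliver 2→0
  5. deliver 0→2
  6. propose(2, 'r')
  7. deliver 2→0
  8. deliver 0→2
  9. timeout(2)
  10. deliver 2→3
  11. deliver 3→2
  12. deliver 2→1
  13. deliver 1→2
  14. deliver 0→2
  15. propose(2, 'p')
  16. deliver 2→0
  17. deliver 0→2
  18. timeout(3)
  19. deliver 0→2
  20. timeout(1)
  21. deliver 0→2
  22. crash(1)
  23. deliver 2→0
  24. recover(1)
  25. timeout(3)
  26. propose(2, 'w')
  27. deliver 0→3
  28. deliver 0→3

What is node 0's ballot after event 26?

e1 timeout(2): 2[cand,b=6,-]
e2 deliver 2→3: 3[foll,b=6,-]
e3 deliver 3→2: ·
e4 deliver 2→0: 0[foll,b=6,-]
e5 deliver 0→2: 2[lead,b=6,-]
e6 propose(2,'r'): ·
e7 deliver 2→0: 0[foll,b=6,r]
e8 deliver 0→2: ·
e9 timeout(2): 2[cand,b=10,-]
e10 deliver 2→3: 3[foll,b=6,r]
e11 deliver 3→2: ·
e12 deliver 2→1: 1[foll,b=6,-]
e13 deliver 1→2: ·
e14 deliver 0→2: ·
e15 propose(2,'p'): ·
e16 deliver 2→0: 0[foll,b=10,r]
e17 deliver 0→2: ·
e18 timeout(3): 3[cand,b=11,r]
e19 deliver 0→2: ·
e20 timeout(1): 1[cand,b=9,-]
e21 deliver 0→2: ·
e22 crash(1): 1[✗cand,b=9,-]
e23 deliver 2→0: ·
e24 recover(1): 1[foll,b=9,-]
e25 timeout(3): 3[cand,b=15,r]
e26 propose(2,'w'): ·

10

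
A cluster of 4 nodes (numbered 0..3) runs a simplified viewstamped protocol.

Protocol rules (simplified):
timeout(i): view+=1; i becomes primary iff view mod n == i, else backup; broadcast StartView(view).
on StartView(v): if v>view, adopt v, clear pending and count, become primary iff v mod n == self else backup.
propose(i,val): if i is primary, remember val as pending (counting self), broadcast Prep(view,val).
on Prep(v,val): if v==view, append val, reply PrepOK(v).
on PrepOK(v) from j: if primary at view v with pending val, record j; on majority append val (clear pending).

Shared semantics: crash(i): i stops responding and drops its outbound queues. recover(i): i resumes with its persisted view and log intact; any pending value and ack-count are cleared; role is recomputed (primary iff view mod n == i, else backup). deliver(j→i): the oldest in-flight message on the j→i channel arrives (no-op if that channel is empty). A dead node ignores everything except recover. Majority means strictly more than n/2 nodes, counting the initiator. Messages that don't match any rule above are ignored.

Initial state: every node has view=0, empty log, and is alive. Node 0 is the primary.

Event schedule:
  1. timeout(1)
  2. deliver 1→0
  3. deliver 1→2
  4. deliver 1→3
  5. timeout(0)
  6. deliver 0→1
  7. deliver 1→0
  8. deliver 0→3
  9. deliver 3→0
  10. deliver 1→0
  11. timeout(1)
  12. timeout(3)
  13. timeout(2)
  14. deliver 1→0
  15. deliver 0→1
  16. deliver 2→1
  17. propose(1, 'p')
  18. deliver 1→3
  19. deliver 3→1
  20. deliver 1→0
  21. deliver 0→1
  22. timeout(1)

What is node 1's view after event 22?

4

[1] timeout(1) → N1(prim v1 [-])
[2] deliver 1→0 → N0(back v1 [-])
[3] deliver 1→2 → N2(back v1 [-])
[4] deliver 1→3 → N3(back v1 [-])
[5] timeout(0) → N0(back v2 [-])
[6] deliver 0→1 → N1(back v2 [-])
[7] deliver 1→0 → ∅
[8] deliver 0→3 → N3(back v2 [-])
[9] deliver 3→0 → ∅
[10] deliver 1→0 → ∅
[11] timeout(1) → N1(back v3 [-])
[12] timeout(3) → N3(prim v3 [-])
[13] timeout(2) → N2(prim v2 [-])
[14] deliver 1→0 → N0(back v3 [-])
[15] deliver 0→1 → ∅
[16] deliver 2→1 → ∅
[17] propose(1,'p') → ∅
[18] deliver 1→3 → ∅
[19] deliver 3→1 → ∅
[20] deliver 1→0 → ∅
[21] deliver 0→1 → ∅
[22] timeout(1) → N1(back v4 [-])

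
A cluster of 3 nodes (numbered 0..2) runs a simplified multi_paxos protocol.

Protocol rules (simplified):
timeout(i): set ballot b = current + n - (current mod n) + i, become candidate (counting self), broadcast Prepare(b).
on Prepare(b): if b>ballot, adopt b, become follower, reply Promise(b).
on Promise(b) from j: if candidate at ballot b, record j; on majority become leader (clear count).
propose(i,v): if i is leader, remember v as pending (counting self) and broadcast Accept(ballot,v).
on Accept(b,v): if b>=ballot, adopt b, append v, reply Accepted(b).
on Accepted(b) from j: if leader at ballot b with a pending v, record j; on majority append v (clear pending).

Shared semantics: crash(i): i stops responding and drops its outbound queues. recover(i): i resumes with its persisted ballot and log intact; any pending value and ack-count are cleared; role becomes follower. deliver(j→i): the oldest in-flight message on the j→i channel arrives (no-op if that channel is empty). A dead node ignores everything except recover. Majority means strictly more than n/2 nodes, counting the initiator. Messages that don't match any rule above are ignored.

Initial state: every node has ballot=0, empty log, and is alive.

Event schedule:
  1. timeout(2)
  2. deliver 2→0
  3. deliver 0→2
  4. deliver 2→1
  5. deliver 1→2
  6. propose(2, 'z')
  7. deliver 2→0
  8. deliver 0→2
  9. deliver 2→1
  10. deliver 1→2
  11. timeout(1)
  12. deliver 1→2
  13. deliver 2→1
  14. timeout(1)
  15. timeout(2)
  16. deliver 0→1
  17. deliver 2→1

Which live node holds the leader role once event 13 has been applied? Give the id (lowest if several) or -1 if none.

1. timeout(2):  <2:cand b5 ->
2. deliver 2→0:  <0:foll b5 ->
3. deliver 0→2:  <2:lead b5 ->
4. deliver 2→1:  <1:foll b5 ->
5. deliver 1→2:  nop
6. propose(2,'z'):  nop
7. deliver 2→0:  <0:foll b5 z>
8. deliver 0→2:  <2:lead b5 z>
9. deliver 2→1:  <1:foll b5 z>
10. deliver 1→2:  nop
11. timeout(1):  <1:cand b7 z>
12. deliver 1→2:  <2:foll b7 z>
13. deliver 2→1:  <1:lead b7 z>

1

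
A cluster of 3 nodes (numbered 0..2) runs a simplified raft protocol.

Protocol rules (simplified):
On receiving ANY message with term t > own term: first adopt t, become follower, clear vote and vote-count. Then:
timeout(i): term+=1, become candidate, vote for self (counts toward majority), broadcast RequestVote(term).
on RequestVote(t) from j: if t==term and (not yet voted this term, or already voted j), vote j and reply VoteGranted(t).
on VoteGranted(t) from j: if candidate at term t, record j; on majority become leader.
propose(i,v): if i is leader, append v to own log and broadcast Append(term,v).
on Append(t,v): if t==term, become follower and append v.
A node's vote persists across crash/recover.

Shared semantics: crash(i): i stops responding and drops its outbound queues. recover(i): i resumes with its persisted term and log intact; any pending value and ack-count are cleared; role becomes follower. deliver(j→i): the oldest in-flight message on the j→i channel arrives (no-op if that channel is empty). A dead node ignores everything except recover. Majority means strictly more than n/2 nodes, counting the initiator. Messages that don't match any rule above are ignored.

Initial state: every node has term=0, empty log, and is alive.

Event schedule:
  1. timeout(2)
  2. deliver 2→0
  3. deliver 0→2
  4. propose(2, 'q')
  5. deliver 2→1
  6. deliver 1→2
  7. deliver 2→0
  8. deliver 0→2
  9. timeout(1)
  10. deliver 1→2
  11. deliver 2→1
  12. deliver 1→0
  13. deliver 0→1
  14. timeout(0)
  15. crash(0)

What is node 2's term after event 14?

1. timeout(2):  <2:cand t1 ->
2. deliver 2→0:  <0:foll t1 ->
3. deliver 0→2:  <2:lead t1 ->
4. propose(2,'q'):  <2:lead t1 q>
5. deliver 2→1:  <1:foll t1 ->
6. deliver 1→2:  nop
7. deliver 2→0:  <0:foll t1 q>
8. deliver 0→2:  nop
9. timeout(1):  <1:cand t2 ->
10. deliver 1→2:  <2:foll t2 q>
11. deliver 2→1:  nop
12. deliver 1→0:  <0:foll t2 q>
13. deliver 0→1:  <1:lead t2 ->
14. timeout(0):  <0:cand t3 q>

2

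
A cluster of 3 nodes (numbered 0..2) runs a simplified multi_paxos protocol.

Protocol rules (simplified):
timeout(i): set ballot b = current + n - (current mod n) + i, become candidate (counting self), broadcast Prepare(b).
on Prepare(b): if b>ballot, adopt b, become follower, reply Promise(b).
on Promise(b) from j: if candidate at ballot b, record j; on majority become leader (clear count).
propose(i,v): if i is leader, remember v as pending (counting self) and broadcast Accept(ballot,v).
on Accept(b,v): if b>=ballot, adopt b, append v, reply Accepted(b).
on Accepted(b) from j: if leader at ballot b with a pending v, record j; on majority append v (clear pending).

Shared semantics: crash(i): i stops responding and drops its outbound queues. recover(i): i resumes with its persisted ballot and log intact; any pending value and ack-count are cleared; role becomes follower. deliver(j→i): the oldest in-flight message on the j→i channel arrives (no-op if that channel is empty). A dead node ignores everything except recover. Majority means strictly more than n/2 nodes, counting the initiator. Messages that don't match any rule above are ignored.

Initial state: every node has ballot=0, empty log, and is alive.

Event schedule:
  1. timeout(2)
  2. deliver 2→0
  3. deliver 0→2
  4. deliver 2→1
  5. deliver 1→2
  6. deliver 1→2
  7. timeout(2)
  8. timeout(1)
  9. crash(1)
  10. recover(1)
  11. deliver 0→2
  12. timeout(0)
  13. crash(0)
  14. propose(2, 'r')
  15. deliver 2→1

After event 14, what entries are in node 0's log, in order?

empty

step 1 timeout(2): 2={cand,b=5,log=-}
step 2 deliver 2→0: 0={foll,b=5,log=-}
step 3 deliver 0→2: 2={lead,b=5,log=-}
step 4 deliver 2→1: 1={foll,b=5,log=-}
step 5 deliver 1→2: —
step 6 deliver 1→2: —
step 7 timeout(2): 2={cand,b=8,log=-}
step 8 timeout(1): 1={cand,b=7,log=-}
step 9 crash(1): 1={✗cand,b=7,log=-}
step 10 recover(1): 1={foll,b=7,log=-}
step 11 deliver 0→2: —
step 12 timeout(0): 0={cand,b=6,log=-}
step 13 crash(0): 0={✗cand,b=6,log=-}
step 14 propose(2,'r'): —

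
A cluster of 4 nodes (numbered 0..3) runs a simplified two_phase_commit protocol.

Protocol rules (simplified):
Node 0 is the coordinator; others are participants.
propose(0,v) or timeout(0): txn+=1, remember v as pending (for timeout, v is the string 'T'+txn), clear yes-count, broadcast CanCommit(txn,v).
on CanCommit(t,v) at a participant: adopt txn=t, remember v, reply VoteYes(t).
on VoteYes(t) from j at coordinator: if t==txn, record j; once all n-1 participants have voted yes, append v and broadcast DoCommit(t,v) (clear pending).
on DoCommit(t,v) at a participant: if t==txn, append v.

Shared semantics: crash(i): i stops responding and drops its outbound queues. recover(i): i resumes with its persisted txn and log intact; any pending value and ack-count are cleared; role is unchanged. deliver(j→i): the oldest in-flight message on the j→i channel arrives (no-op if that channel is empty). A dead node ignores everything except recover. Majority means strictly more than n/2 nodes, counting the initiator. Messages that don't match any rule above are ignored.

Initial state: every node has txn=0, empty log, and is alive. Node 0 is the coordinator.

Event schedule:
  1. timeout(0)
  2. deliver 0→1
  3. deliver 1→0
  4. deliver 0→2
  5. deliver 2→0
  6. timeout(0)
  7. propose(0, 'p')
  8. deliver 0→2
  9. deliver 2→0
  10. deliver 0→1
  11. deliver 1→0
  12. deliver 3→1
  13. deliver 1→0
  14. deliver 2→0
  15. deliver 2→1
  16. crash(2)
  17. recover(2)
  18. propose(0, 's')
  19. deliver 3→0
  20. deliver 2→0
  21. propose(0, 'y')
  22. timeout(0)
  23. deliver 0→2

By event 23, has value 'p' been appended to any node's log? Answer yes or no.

e1 timeout(0): 0[coor,t=1,-]
e2 deliver 0→1: 1[part,t=1,-]
e3 deliver 1→0: ·
e4 deliver 0→2: 2[part,t=1,-]
e5 deliver 2→0: ·
e6 timeout(0): 0[coor,t=2,-]
e7 propose(0,'p'): 0[coor,t=3,-]
e8 deliver 0→2: 2[part,t=2,-]
e9 deliver 2→0: ·
e10 deliver 0→1: 1[part,t=2,-]
e11 deliver 1→0: ·
e12 deliver 3→1: ·
e13 deliver 1→0: ·
e14 deliver 2→0: ·
e15 deliver 2→1: ·
e16 crash(2): 2[✗part,t=2,-]
e17 recover(2): 2[part,t=2,-]
e18 propose(0,'s'): 0[coor,t=4,-]
e19 deliver 3→0: ·
e20 deliver 2→0: ·
e21 propose(0,'y'): 0[coor,t=5,-]
e22 timeout(0): 0[coor,t=6,-]
e23 deliver 0→2: 2[part,t=3,-]

no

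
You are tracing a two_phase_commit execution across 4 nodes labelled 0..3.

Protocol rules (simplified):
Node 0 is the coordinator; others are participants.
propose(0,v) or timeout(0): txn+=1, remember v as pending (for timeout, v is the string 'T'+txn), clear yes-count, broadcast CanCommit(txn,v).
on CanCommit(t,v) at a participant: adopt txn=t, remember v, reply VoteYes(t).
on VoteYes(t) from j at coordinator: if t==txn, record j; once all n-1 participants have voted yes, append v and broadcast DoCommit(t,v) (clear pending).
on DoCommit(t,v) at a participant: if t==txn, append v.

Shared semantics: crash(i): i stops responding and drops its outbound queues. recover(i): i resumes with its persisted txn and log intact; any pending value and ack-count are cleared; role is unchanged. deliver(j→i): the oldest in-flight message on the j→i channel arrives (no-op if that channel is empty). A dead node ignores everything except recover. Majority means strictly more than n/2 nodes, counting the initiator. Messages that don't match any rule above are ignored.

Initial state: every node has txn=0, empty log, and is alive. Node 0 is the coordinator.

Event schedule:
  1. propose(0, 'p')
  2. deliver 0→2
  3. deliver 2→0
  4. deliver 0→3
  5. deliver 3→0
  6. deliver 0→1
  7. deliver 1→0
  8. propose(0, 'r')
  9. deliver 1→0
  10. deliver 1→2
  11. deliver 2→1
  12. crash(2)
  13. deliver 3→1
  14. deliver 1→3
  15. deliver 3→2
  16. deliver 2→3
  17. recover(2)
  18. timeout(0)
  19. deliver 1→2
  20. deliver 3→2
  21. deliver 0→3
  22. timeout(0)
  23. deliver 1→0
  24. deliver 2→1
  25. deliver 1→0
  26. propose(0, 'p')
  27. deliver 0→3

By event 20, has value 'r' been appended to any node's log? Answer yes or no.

1. propose(0,'p'):  <0:coor t1 ->
2. deliver 0→2:  <2:part t1 ->
3. deliver 2→0:  nop
4. deliver 0→3:  <3:part t1 ->
5. deliver 3→0:  nop
6. deliver 0→1:  <1:part t1 ->
7. deliver 1→0:  <0:coor t1 p>
8. propose(0,'r'):  <0:coor t2 p>
9. deliver 1→0:  nop
10. deliver 1→2:  nop
11. deliver 2→1:  nop
12. crash(2):  <2:✗part t1 ->
13. deliver 3→1:  nop
14. deliver 1→3:  nop
15. deliver 3→2:  nop
16. deliver 2→3:  nop
17. recover(2):  <2:part t1 ->
18. timeout(0):  <0:coor t3 p>
19. deliver 1→2:  nop
20. deliver 3→2:  nop

no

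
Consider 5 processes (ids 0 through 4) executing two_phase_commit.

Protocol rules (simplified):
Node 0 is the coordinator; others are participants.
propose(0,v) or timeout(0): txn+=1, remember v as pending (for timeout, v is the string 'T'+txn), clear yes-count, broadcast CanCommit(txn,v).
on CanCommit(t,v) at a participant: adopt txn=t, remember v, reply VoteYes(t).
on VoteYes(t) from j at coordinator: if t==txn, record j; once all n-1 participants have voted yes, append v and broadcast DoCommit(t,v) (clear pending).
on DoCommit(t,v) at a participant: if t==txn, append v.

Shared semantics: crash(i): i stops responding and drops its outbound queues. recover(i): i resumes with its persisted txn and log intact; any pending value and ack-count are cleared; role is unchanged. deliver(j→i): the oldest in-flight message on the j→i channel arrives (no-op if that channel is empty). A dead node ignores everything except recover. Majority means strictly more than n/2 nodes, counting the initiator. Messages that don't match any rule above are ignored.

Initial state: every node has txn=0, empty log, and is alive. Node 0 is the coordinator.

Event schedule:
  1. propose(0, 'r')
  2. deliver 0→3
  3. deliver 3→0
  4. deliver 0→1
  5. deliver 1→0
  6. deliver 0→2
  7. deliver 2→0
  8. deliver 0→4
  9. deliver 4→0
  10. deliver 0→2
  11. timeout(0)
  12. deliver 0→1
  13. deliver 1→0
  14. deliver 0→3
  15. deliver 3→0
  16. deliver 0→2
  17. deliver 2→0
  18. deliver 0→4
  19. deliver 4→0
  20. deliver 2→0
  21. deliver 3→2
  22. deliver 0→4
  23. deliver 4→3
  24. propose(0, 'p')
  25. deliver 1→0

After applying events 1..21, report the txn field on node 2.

e1 propose(0,'r'): 0[coor,t=1,-]
e2 deliver 0→3: 3[part,t=1,-]
e3 deliver 3→0: ·
e4 deliver 0→1: 1[part,t=1,-]
e5 deliver 1→0: ·
e6 deliver 0→2: 2[part,t=1,-]
e7 deliver 2→0: ·
e8 deliver 0→4: 4[part,t=1,-]
e9 deliver 4→0: 0[coor,t=1,r]
e10 deliver 0→2: 2[part,t=1,r]
e11 timeout(0): 0[coor,t=2,r]
e12 deliver 0→1: 1[part,t=1,r]
e13 deliver 1→0: ·
e14 deliver 0→3: 3[part,t=1,r]
e15 deliver 3→0: ·
e16 deliver 0→2: 2[part,t=2,r]
e17 deliver 2→0: ·
e18 deliver 0→4: 4[part,t=1,r]
e19 deliver 4→0: ·
e20 deliver 2→0: ·
e21 deliver 3→2: ·

2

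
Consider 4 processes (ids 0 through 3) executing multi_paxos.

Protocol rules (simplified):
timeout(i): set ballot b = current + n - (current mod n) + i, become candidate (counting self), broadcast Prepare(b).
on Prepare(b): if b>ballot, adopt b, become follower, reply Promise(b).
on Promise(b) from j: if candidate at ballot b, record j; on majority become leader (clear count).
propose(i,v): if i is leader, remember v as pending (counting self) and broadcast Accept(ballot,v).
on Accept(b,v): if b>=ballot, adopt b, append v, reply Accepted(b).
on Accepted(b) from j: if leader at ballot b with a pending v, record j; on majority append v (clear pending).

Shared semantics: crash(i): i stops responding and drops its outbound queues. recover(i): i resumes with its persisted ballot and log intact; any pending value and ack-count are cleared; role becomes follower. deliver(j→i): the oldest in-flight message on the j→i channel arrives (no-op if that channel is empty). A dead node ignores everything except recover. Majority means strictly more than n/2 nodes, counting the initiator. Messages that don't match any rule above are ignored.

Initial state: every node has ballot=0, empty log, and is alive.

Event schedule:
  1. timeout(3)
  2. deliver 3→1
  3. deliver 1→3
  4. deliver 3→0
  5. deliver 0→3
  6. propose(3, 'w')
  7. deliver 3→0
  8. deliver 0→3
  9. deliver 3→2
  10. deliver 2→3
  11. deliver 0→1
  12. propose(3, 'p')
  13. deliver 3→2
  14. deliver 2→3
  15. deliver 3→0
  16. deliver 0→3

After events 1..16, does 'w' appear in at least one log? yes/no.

yes

[1] timeout(3) → N3(cand b7 [-])
[2] deliver 3→1 → N1(foll b7 [-])
[3] deliver 1→3 → ∅
[4] deliver 3→0 → N0(foll b7 [-])
[5] deliver 0→3 → N3(lead b7 [-])
[6] propose(3,'w') → ∅
[7] deliver 3→0 → N0(foll b7 [w])
[8] deliver 0→3 → ∅
[9] deliver 3→2 → N2(foll b7 [-])
[10] deliver 2→3 → ∅
[11] deliver 0→1 → ∅
[12] propose(3,'p') → ∅
[13] deliver 3→2 → N2(foll b7 [w])
[14] deliver 2→3 → ∅
[15] deliver 3→0 → N0(foll b7 [w,p])
[16] deliver 0→3 → N3(lead b7 [p])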